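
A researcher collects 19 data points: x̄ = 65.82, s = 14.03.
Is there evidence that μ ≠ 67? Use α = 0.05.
One-sample t-test:
H₀: μ = 67
H₁: μ ≠ 67
df = n - 1 = 18
t = (x̄ - μ₀) / (s/√n) = (65.82 - 67) / (14.03/√19) = -0.367
p-value = 0.7182

Since p-value > α = 0.05, we fail to reject H₀.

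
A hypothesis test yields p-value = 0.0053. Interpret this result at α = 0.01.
Since p = 0.0053 < α = 0.01, reject H₀.
There is sufficient evidence to reject the null hypothesis; the result is statistically significant at the 0.01 level.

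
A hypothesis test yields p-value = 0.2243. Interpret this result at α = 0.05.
Since p = 0.2243 > α = 0.05, fail to reject H₀.
There is insufficient evidence to reject the null hypothesis; the result is not statistically significant at the 0.05 level.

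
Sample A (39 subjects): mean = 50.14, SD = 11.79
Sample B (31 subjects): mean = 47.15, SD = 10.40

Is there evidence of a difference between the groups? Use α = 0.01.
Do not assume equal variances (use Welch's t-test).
Welch's two-sample t-test:
H₀: μ₁ = μ₂
H₁: μ₁ ≠ μ₂
s₁²/n₁ = 11.79²/39 = 3.5642,  s₂²/n₂ = 10.40²/31 = 3.4890
SE = √(s₁²/n₁ + s₂²/n₂) = √(3.5642 + 3.4890) = 2.6558
df (Welch-Satterthwaite) = (s₁²/n₁ + s₂²/n₂)² / [(s₁²/n₁)²/(n₁-1) + (s₂²/n₂)²/(n₂-1)] ≈ 67.22
t = (x̄₁ - x̄₂) / SE = (50.14 - 47.15) / 2.6558 = 2.99 / 2.6558 = 1.126
p-value = 0.2642

Since p-value > α = 0.01, we fail to reject H₀.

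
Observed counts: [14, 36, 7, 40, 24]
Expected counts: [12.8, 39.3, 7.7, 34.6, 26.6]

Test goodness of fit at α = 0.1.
Chi-square goodness of fit test:
H₀: observed counts match expected distribution
H₁: observed counts differ from expected distribution
df = k - 1 = 4
χ² = Σ(O - E)²/E
   = (14 - 12.8)²/12.8 + (36 - 39.3)²/39.3 + (7 - 7.7)²/7.7 + (40 - 34.6)²/34.6 + (24 - 26.6)²/26.6
   = 0.112 + 0.277 + 0.064 + 0.843 + 0.254
   = 1.55
p-value = 0.8177

Since p-value > α = 0.1, we fail to reject H₀.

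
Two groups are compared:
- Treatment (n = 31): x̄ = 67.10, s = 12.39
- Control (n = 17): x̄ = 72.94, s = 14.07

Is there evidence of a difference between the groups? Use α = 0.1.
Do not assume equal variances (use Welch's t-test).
Welch's two-sample t-test:
H₀: μ₁ = μ₂
H₁: μ₁ ≠ μ₂
s₁²/n₁ = 12.39²/31 = 4.9520,  s₂²/n₂ = 14.07²/17 = 11.6450
SE = √(s₁²/n₁ + s₂²/n₂) = √(4.9520 + 11.6450) = 4.0739
df (Welch-Satterthwaite) = (s₁²/n₁ + s₂²/n₂)² / [(s₁²/n₁)²/(n₁-1) + (s₂²/n₂)²/(n₂-1)] ≈ 29.64
t = (x̄₁ - x̄₂) / SE = (67.10 - 72.94) / 4.0739 = -5.84 / 4.0739 = -1.434
p-value = 0.1622

Since p-value > α = 0.1, we fail to reject H₀.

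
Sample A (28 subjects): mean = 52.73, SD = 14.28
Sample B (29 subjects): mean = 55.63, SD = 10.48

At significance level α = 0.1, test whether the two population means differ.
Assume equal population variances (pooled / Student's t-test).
Student's two-sample t-test (equal variances):
H₀: μ₁ = μ₂
H₁: μ₁ ≠ μ₂
df = n₁ + n₂ - 2 = 55
Pooled variance s_p² = [(n₁-1)s₁² + (n₂-1)s₂²] / (n₁ + n₂ - 2) = [(27)(14.28²) + (28)(10.48²)] / 55 = 156.0191
SE = √(s_p²(1/n₁ + 1/n₂)) = √(156.0191 × (1/28 + 1/29)) = 3.3094
t = (x̄₁ - x̄₂) / SE = (52.73 - 55.63) / 3.3094 = -2.90 / 3.3094 = -0.876
p-value = 0.3847

Since p-value > α = 0.1, we fail to reject H₀.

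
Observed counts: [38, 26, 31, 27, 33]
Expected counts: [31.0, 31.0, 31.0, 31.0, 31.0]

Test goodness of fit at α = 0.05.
Chi-square goodness of fit test:
H₀: observed counts match expected distribution
H₁: observed counts differ from expected distribution
df = k - 1 = 4
χ² = Σ(O - E)²/E
   = (38 - 31.0)²/31.0 + (26 - 31.0)²/31.0 + (31 - 31.0)²/31.0 + (27 - 31.0)²/31.0 + (33 - 31.0)²/31.0
   = 1.581 + 0.806 + 0.000 + 0.516 + 0.129
   = 3.03
p-value = 0.5524

Since p-value > α = 0.05, we fail to reject H₀.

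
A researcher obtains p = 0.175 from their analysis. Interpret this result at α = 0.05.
Since p = 0.175 > α = 0.05, fail to reject H₀.
There is insufficient evidence to reject the null hypothesis; the result is not statistically significant at the 0.05 level.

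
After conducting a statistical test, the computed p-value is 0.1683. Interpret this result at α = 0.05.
Since p = 0.1683 > α = 0.05, fail to reject H₀.
There is insufficient evidence to reject the null hypothesis; the result is not statistically significant at the 0.05 level.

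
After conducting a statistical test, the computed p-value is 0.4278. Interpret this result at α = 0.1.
Since p = 0.4278 > α = 0.1, fail to reject H₀.
There is insufficient evidence to reject the null hypothesis; the result is not statistically significant at the 0.1 level.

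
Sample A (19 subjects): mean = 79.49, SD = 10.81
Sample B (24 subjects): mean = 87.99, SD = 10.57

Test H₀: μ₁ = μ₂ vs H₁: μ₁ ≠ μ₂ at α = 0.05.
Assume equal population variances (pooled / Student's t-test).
Student's two-sample t-test (equal variances):
H₀: μ₁ = μ₂
H₁: μ₁ ≠ μ₂
df = n₁ + n₂ - 2 = 41
Pooled variance s_p² = [(n₁-1)s₁² + (n₂-1)s₂²] / (n₁ + n₂ - 2) = [(18)(10.81²) + (23)(10.57²)] / 41 = 113.9776
SE = √(s_p²(1/n₁ + 1/n₂)) = √(113.9776 × (1/19 + 1/24)) = 3.2784
t = (x̄₁ - x̄₂) / SE = (79.49 - 87.99) / 3.2784 = -8.50 / 3.2784 = -2.593
p-value = 0.0131

Since p-value < α = 0.05, we reject H₀.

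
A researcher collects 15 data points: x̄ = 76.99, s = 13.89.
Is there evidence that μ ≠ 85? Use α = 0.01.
One-sample t-test:
H₀: μ = 85
H₁: μ ≠ 85
df = n - 1 = 14
t = (x̄ - μ₀) / (s/√n) = (76.99 - 85) / (13.89/√15) = -2.233
p-value = 0.0424

Since p-value > α = 0.01, we fail to reject H₀.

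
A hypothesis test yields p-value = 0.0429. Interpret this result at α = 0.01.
Since p = 0.0429 > α = 0.01, fail to reject H₀.
There is insufficient evidence to reject the null hypothesis; the result is not statistically significant at the 0.01 level.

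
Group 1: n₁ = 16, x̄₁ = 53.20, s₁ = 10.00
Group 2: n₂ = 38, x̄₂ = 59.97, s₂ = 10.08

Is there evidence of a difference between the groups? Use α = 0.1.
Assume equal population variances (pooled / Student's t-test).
Student's two-sample t-test (equal variances):
H₀: μ₁ = μ₂
H₁: μ₁ ≠ μ₂
df = n₁ + n₂ - 2 = 52
Pooled variance s_p² = [(n₁-1)s₁² + (n₂-1)s₂²] / (n₁ + n₂ - 2) = [(15)(10.00²) + (37)(10.08²)] / 52 = 101.1430
SE = √(s_p²(1/n₁ + 1/n₂)) = √(101.1430 × (1/16 + 1/38)) = 2.9972
t = (x̄₁ - x̄₂) / SE = (53.20 - 59.97) / 2.9972 = -6.77 / 2.9972 = -2.259
p-value = 0.0281

Since p-value < α = 0.1, we reject H₀.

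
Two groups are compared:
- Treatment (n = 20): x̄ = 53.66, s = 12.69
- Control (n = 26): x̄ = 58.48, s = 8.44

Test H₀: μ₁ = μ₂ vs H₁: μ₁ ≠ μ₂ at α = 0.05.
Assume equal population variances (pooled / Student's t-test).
Student's two-sample t-test (equal variances):
H₀: μ₁ = μ₂
H₁: μ₁ ≠ μ₂
df = n₁ + n₂ - 2 = 44
Pooled variance s_p² = [(n₁-1)s₁² + (n₂-1)s₂²] / (n₁ + n₂ - 2) = [(19)(12.69²) + (25)(8.44²)] / 44 = 110.0120
SE = √(s_p²(1/n₁ + 1/n₂)) = √(110.0120 × (1/20 + 1/26)) = 3.1196
t = (x̄₁ - x̄₂) / SE = (53.66 - 58.48) / 3.1196 = -4.82 / 3.1196 = -1.545
p-value = 0.1295

Since p-value > α = 0.05, we fail to reject H₀.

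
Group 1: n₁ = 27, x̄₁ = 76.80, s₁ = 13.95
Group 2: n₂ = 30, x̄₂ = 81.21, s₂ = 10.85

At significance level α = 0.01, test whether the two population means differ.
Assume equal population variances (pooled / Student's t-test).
Student's two-sample t-test (equal variances):
H₀: μ₁ = μ₂
H₁: μ₁ ≠ μ₂
df = n₁ + n₂ - 2 = 55
Pooled variance s_p² = [(n₁-1)s₁² + (n₂-1)s₂²] / (n₁ + n₂ - 2) = [(26)(13.95²) + (29)(10.85²)] / 55 = 154.0658
SE = √(s_p²(1/n₁ + 1/n₂)) = √(154.0658 × (1/27 + 1/30)) = 3.2927
t = (x̄₁ - x̄₂) / SE = (76.80 - 81.21) / 3.2927 = -4.41 / 3.2927 = -1.339
p-value = 0.1860

Since p-value > α = 0.01, we fail to reject H₀.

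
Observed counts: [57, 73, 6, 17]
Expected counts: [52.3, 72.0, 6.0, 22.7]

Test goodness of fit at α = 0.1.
Chi-square goodness of fit test:
H₀: observed counts match expected distribution
H₁: observed counts differ from expected distribution
df = k - 1 = 3
χ² = Σ(O - E)²/E
   = (57 - 52.3)²/52.3 + (73 - 72.0)²/72.0 + (6 - 6.0)²/6.0 + (17 - 22.7)²/22.7
   = 0.422 + 0.014 + 0.000 + 1.431
   = 1.87
p-value = 0.6003

Since p-value > α = 0.1, we fail to reject H₀.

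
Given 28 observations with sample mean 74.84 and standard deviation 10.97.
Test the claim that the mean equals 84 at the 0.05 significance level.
One-sample t-test:
H₀: μ = 84
H₁: μ ≠ 84
df = n - 1 = 27
t = (x̄ - μ₀) / (s/√n) = (74.84 - 84) / (10.97/√28) = -4.418
p-value = 0.0001

Since p-value < α = 0.05, we reject H₀.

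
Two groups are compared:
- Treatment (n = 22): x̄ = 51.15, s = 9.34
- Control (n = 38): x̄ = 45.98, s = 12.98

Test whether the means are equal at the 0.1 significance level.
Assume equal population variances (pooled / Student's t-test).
Student's two-sample t-test (equal variances):
H₀: μ₁ = μ₂
H₁: μ₁ ≠ μ₂
df = n₁ + n₂ - 2 = 58
Pooled variance s_p² = [(n₁-1)s₁² + (n₂-1)s₂²] / (n₁ + n₂ - 2) = [(21)(9.34²) + (37)(12.98²)] / 58 = 139.0642
SE = √(s_p²(1/n₁ + 1/n₂)) = √(139.0642 × (1/22 + 1/38)) = 3.1592
t = (x̄₁ - x̄₂) / SE = (51.15 - 45.98) / 3.1592 = 5.17 / 3.1592 = 1.636
p-value = 0.1072

Since p-value > α = 0.1, we fail to reject H₀.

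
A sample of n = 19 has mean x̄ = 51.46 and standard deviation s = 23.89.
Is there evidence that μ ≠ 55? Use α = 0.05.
One-sample t-test:
H₀: μ = 55
H₁: μ ≠ 55
df = n - 1 = 18
t = (x̄ - μ₀) / (s/√n) = (51.46 - 55) / (23.89/√19) = -0.646
p-value = 0.5265

Since p-value > α = 0.05, we fail to reject H₀.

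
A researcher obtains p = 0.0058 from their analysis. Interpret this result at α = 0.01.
Since p = 0.0058 < α = 0.01, reject H₀.
There is sufficient evidence to reject the null hypothesis; the result is statistically significant at the 0.01 level.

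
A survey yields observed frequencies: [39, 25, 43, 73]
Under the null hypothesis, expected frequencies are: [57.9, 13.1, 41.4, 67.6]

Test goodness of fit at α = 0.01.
Chi-square goodness of fit test:
H₀: observed counts match expected distribution
H₁: observed counts differ from expected distribution
df = k - 1 = 3
χ² = Σ(O - E)²/E
   = (39 - 57.9)²/57.9 + (25 - 13.1)²/13.1 + (43 - 41.4)²/41.4 + (73 - 67.6)²/67.6
   = 6.169 + 10.810 + 0.062 + 0.431
   = 17.47
p-value = 0.0006

Since p-value < α = 0.01, we reject H₀.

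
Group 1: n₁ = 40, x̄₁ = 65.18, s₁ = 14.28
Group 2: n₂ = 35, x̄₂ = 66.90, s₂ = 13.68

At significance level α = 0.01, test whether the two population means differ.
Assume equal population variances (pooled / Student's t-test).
Student's two-sample t-test (equal variances):
H₀: μ₁ = μ₂
H₁: μ₁ ≠ μ₂
df = n₁ + n₂ - 2 = 73
Pooled variance s_p² = [(n₁-1)s₁² + (n₂-1)s₂²] / (n₁ + n₂ - 2) = [(39)(14.28²) + (34)(13.68²)] / 73 = 196.1049
SE = √(s_p²(1/n₁ + 1/n₂)) = √(196.1049 × (1/40 + 1/35)) = 3.2412
t = (x̄₁ - x̄₂) / SE = (65.18 - 66.90) / 3.2412 = -1.72 / 3.2412 = -0.531
p-value = 0.5973

Since p-value > α = 0.01, we fail to reject H₀.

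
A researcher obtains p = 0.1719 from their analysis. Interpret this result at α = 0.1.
Since p = 0.1719 > α = 0.1, fail to reject H₀.
There is insufficient evidence to reject the null hypothesis; the result is not statistically significant at the 0.1 level.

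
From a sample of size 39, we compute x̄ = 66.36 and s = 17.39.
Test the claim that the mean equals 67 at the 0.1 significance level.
One-sample t-test:
H₀: μ = 67
H₁: μ ≠ 67
df = n - 1 = 38
t = (x̄ - μ₀) / (s/√n) = (66.36 - 67) / (17.39/√39) = -0.230
p-value = 0.8195

Since p-value > α = 0.1, we fail to reject H₀.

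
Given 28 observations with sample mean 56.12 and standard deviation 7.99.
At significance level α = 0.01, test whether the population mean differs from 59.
One-sample t-test:
H₀: μ = 59
H₁: μ ≠ 59
df = n - 1 = 27
t = (x̄ - μ₀) / (s/√n) = (56.12 - 59) / (7.99/√28) = -1.907
p-value = 0.0672

Since p-value > α = 0.01, we fail to reject H₀.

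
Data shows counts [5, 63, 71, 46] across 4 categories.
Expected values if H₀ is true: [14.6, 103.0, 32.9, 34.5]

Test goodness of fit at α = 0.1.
Chi-square goodness of fit test:
H₀: observed counts match expected distribution
H₁: observed counts differ from expected distribution
df = k - 1 = 3
χ² = Σ(O - E)²/E
   = (5 - 14.6)²/14.6 + (63 - 103.0)²/103.0 + (71 - 32.9)²/32.9 + (46 - 34.5)²/34.5
   = 6.312 + 15.534 + 44.122 + 3.833
   = 69.80
p-value < 0.0001

Since p-value < α = 0.1, we reject H₀.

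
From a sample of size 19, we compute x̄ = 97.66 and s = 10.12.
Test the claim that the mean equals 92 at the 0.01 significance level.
One-sample t-test:
H₀: μ = 92
H₁: μ ≠ 92
df = n - 1 = 18
t = (x̄ - μ₀) / (s/√n) = (97.66 - 92) / (10.12/√19) = 2.438
p-value = 0.0254

Since p-value > α = 0.01, we fail to reject H₀.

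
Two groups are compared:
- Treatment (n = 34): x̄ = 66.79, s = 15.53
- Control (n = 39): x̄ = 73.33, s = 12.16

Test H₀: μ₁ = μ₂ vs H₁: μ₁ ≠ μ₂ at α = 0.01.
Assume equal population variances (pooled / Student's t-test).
Student's two-sample t-test (equal variances):
H₀: μ₁ = μ₂
H₁: μ₁ ≠ μ₂
df = n₁ + n₂ - 2 = 71
Pooled variance s_p² = [(n₁-1)s₁² + (n₂-1)s₂²] / (n₁ + n₂ - 2) = [(33)(15.53²) + (38)(12.16²)] / 71 = 191.2375
SE = √(s_p²(1/n₁ + 1/n₂)) = √(191.2375 × (1/34 + 1/39)) = 3.2447
t = (x̄₁ - x̄₂) / SE = (66.79 - 73.33) / 3.2447 = -6.54 / 3.2447 = -2.016
p-value = 0.0476

Since p-value > α = 0.01, we fail to reject H₀.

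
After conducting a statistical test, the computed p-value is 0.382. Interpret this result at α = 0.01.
Since p = 0.382 > α = 0.01, fail to reject H₀.
There is insufficient evidence to reject the null hypothesis; the result is not statistically significant at the 0.01 level.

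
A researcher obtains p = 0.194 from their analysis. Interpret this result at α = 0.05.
Since p = 0.194 > α = 0.05, fail to reject H₀.
There is insufficient evidence to reject the null hypothesis; the result is not statistically significant at the 0.05 level.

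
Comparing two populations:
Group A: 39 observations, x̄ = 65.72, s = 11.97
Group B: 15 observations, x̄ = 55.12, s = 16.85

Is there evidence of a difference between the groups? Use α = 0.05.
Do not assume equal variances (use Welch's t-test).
Welch's two-sample t-test:
H₀: μ₁ = μ₂
H₁: μ₁ ≠ μ₂
s₁²/n₁ = 11.97²/39 = 3.6739,  s₂²/n₂ = 16.85²/15 = 18.9282
SE = √(s₁²/n₁ + s₂²/n₂) = √(3.6739 + 18.9282) = 4.7542
df (Welch-Satterthwaite) = (s₁²/n₁ + s₂²/n₂)² / [(s₁²/n₁)²/(n₁-1) + (s₂²/n₂)²/(n₂-1)] ≈ 19.69
t = (x̄₁ - x̄₂) / SE = (65.72 - 55.12) / 4.7542 = 10.60 / 4.7542 = 2.230
p-value = 0.0376

Since p-value < α = 0.05, we reject H₀.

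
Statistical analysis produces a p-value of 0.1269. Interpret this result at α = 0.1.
Since p = 0.1269 > α = 0.1, fail to reject H₀.
There is insufficient evidence to reject the null hypothesis; the result is not statistically significant at the 0.1 level.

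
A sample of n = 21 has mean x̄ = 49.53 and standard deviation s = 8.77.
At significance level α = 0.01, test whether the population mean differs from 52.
One-sample t-test:
H₀: μ = 52
H₁: μ ≠ 52
df = n - 1 = 20
t = (x̄ - μ₀) / (s/√n) = (49.53 - 52) / (8.77/√21) = -1.291
p-value = 0.2115

Since p-value > α = 0.01, we fail to reject H₀.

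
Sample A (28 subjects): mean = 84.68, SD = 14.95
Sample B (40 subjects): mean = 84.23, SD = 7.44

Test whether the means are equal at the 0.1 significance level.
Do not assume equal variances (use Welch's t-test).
Welch's two-sample t-test:
H₀: μ₁ = μ₂
H₁: μ₁ ≠ μ₂
s₁²/n₁ = 14.95²/28 = 7.9822,  s₂²/n₂ = 7.44²/40 = 1.3838
SE = √(s₁²/n₁ + s₂²/n₂) = √(7.9822 + 1.3838) = 3.0604
df (Welch-Satterthwaite) = (s₁²/n₁ + s₂²/n₂)² / [(s₁²/n₁)²/(n₁-1) + (s₂²/n₂)²/(n₂-1)] ≈ 36.42
t = (x̄₁ - x̄₂) / SE = (84.68 - 84.23) / 3.0604 = 0.45 / 3.0604 = 0.147
p-value = 0.8839

Since p-value > α = 0.1, we fail to reject H₀.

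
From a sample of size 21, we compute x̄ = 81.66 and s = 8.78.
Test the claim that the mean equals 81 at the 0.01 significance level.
One-sample t-test:
H₀: μ = 81
H₁: μ ≠ 81
df = n - 1 = 20
t = (x̄ - μ₀) / (s/√n) = (81.66 - 81) / (8.78/√21) = 0.344
p-value = 0.7341

Since p-value > α = 0.01, we fail to reject H₀.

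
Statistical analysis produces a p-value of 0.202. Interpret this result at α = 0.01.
Since p = 0.202 > α = 0.01, fail to reject H₀.
There is insufficient evidence to reject the null hypothesis; the result is not statistically significant at the 0.01 level.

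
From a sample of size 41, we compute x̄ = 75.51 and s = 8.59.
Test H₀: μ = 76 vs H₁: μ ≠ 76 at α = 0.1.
One-sample t-test:
H₀: μ = 76
H₁: μ ≠ 76
df = n - 1 = 40
t = (x̄ - μ₀) / (s/√n) = (75.51 - 76) / (8.59/√41) = -0.365
p-value = 0.7168

Since p-value > α = 0.1, we fail to reject H₀.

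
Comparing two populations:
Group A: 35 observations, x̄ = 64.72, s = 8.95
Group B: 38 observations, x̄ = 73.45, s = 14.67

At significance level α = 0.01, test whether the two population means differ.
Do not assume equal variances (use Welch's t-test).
Welch's two-sample t-test:
H₀: μ₁ = μ₂
H₁: μ₁ ≠ μ₂
s₁²/n₁ = 8.95²/35 = 2.2886,  s₂²/n₂ = 14.67²/38 = 5.6634
SE = √(s₁²/n₁ + s₂²/n₂) = √(2.2886 + 5.6634) = 2.8199
df (Welch-Satterthwaite) = (s₁²/n₁ + s₂²/n₂)² / [(s₁²/n₁)²/(n₁-1) + (s₂²/n₂)²/(n₂-1)] ≈ 61.94
t = (x̄₁ - x̄₂) / SE = (64.72 - 73.45) / 2.8199 = -8.73 / 2.8199 = -3.096
p-value = 0.0029

Since p-value < α = 0.01, we reject H₀.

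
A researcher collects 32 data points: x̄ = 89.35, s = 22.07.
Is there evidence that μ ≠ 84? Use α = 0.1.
One-sample t-test:
H₀: μ = 84
H₁: μ ≠ 84
df = n - 1 = 31
t = (x̄ - μ₀) / (s/√n) = (89.35 - 84) / (22.07/√32) = 1.371
p-value = 0.1801

Since p-value > α = 0.1, we fail to reject H₀.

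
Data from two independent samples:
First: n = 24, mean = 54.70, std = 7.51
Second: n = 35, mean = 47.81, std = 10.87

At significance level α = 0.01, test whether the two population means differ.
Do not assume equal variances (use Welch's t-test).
Welch's two-sample t-test:
H₀: μ₁ = μ₂
H₁: μ₁ ≠ μ₂
s₁²/n₁ = 7.51²/24 = 2.3500,  s₂²/n₂ = 10.87²/35 = 3.3759
SE = √(s₁²/n₁ + s₂²/n₂) = √(2.3500 + 3.3759) = 2.3929
df (Welch-Satterthwaite) = (s₁²/n₁ + s₂²/n₂)² / [(s₁²/n₁)²/(n₁-1) + (s₂²/n₂)²/(n₂-1)] ≈ 56.99
t = (x̄₁ - x̄₂) / SE = (54.70 - 47.81) / 2.3929 = 6.89 / 2.3929 = 2.879
p-value = 0.0056

Since p-value < α = 0.01, we reject H₀.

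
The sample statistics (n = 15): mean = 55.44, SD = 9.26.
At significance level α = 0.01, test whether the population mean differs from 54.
One-sample t-test:
H₀: μ = 54
H₁: μ ≠ 54
df = n - 1 = 14
t = (x̄ - μ₀) / (s/√n) = (55.44 - 54) / (9.26/√15) = 0.602
p-value = 0.5566

Since p-value > α = 0.01, we fail to reject H₀.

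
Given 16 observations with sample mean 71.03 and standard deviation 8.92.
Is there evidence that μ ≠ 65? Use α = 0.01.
One-sample t-test:
H₀: μ = 65
H₁: μ ≠ 65
df = n - 1 = 15
t = (x̄ - μ₀) / (s/√n) = (71.03 - 65) / (8.92/√16) = 2.704
p-value = 0.0163

Since p-value > α = 0.01, we fail to reject H₀.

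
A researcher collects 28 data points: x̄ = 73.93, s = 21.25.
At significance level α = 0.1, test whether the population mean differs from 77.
One-sample t-test:
H₀: μ = 77
H₁: μ ≠ 77
df = n - 1 = 27
t = (x̄ - μ₀) / (s/√n) = (73.93 - 77) / (21.25/√28) = -0.764
p-value = 0.4512

Since p-value > α = 0.1, we fail to reject H₀.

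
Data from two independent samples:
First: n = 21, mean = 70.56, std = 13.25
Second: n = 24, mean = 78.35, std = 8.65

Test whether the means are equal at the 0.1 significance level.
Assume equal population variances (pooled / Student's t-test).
Student's two-sample t-test (equal variances):
H₀: μ₁ = μ₂
H₁: μ₁ ≠ μ₂
df = n₁ + n₂ - 2 = 43
Pooled variance s_p² = [(n₁-1)s₁² + (n₂-1)s₂²] / (n₁ + n₂ - 2) = [(20)(13.25²) + (23)(8.65²)] / 43 = 121.6783
SE = √(s_p²(1/n₁ + 1/n₂)) = √(121.6783 × (1/21 + 1/24)) = 3.2961
t = (x̄₁ - x̄₂) / SE = (70.56 - 78.35) / 3.2961 = -7.79 / 3.2961 = -2.363
p-value = 0.0227

Since p-value < α = 0.1, we reject H₀.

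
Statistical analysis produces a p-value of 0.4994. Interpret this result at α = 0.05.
Since p = 0.4994 > α = 0.05, fail to reject H₀.
There is insufficient evidence to reject the null hypothesis; the result is not statistically significant at the 0.05 level.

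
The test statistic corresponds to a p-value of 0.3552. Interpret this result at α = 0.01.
Since p = 0.3552 > α = 0.01, fail to reject H₀.
There is insufficient evidence to reject the null hypothesis; the result is not statistically significant at the 0.01 level.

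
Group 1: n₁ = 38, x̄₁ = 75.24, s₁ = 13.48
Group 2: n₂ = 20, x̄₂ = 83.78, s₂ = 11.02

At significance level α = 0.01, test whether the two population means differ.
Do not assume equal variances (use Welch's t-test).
Welch's two-sample t-test:
H₀: μ₁ = μ₂
H₁: μ₁ ≠ μ₂
s₁²/n₁ = 13.48²/38 = 4.7819,  s₂²/n₂ = 11.02²/20 = 6.0720
SE = √(s₁²/n₁ + s₂²/n₂) = √(4.7819 + 6.0720) = 3.2945
df (Welch-Satterthwaite) = (s₁²/n₁ + s₂²/n₂)² / [(s₁²/n₁)²/(n₁-1) + (s₂²/n₂)²/(n₂-1)] ≈ 46.05
t = (x̄₁ - x̄₂) / SE = (75.24 - 83.78) / 3.2945 = -8.54 / 3.2945 = -2.592
p-value = 0.0127

Since p-value > α = 0.01, we fail to reject H₀.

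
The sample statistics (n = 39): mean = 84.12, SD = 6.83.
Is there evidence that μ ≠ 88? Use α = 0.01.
One-sample t-test:
H₀: μ = 88
H₁: μ ≠ 88
df = n - 1 = 38
t = (x̄ - μ₀) / (s/√n) = (84.12 - 88) / (6.83/√39) = -3.548
p-value = 0.0011

Since p-value < α = 0.01, we reject H₀.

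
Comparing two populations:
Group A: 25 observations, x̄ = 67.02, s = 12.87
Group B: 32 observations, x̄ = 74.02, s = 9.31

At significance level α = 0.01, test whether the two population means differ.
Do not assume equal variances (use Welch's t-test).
Welch's two-sample t-test:
H₀: μ₁ = μ₂
H₁: μ₁ ≠ μ₂
s₁²/n₁ = 12.87²/25 = 6.6255,  s₂²/n₂ = 9.31²/32 = 2.7086
SE = √(s₁²/n₁ + s₂²/n₂) = √(6.6255 + 2.7086) = 3.0552
df (Welch-Satterthwaite) = (s₁²/n₁ + s₂²/n₂)² / [(s₁²/n₁)²/(n₁-1) + (s₂²/n₂)²/(n₂-1)] ≈ 42.18
t = (x̄₁ - x̄₂) / SE = (67.02 - 74.02) / 3.0552 = -7.00 / 3.0552 = -2.291
p-value = 0.0270

Since p-value > α = 0.01, we fail to reject H₀.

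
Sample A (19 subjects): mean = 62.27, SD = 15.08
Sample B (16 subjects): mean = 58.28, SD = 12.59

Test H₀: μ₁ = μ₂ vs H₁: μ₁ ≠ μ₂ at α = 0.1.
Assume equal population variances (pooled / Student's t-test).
Student's two-sample t-test (equal variances):
H₀: μ₁ = μ₂
H₁: μ₁ ≠ μ₂
df = n₁ + n₂ - 2 = 33
Pooled variance s_p² = [(n₁-1)s₁² + (n₂-1)s₂²] / (n₁ + n₂ - 2) = [(18)(15.08²) + (15)(12.59²)] / 33 = 196.0890
SE = √(s_p²(1/n₁ + 1/n₂)) = √(196.0890 × (1/19 + 1/16)) = 4.7514
t = (x̄₁ - x̄₂) / SE = (62.27 - 58.28) / 4.7514 = 3.99 / 4.7514 = 0.840
p-value = 0.4071

Since p-value > α = 0.1, we fail to reject H₀.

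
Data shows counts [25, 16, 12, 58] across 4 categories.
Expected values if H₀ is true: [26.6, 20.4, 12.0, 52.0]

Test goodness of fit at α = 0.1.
Chi-square goodness of fit test:
H₀: observed counts match expected distribution
H₁: observed counts differ from expected distribution
df = k - 1 = 3
χ² = Σ(O - E)²/E
   = (25 - 26.6)²/26.6 + (16 - 20.4)²/20.4 + (12 - 12.0)²/12.0 + (58 - 52.0)²/52.0
   = 0.096 + 0.949 + 0.000 + 0.692
   = 1.74
p-value = 0.6286

Since p-value > α = 0.1, we fail to reject H₀.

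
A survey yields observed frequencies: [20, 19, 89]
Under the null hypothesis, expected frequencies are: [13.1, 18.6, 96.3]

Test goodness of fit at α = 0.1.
Chi-square goodness of fit test:
H₀: observed counts match expected distribution
H₁: observed counts differ from expected distribution
df = k - 1 = 2
χ² = Σ(O - E)²/E
   = (20 - 13.1)²/13.1 + (19 - 18.6)²/18.6 + (89 - 96.3)²/96.3
   = 3.634 + 0.009 + 0.553
   = 4.20
p-value = 0.1227

Since p-value > α = 0.1, we fail to reject H₀.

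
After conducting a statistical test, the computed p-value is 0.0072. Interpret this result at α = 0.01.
Since p = 0.0072 < α = 0.01, reject H₀.
There is sufficient evidence to reject the null hypothesis; the result is statistically significant at the 0.01 level.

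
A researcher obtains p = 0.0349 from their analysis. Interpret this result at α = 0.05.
Since p = 0.0349 < α = 0.05, reject H₀.
There is sufficient evidence to reject the null hypothesis; the result is statistically significant at the 0.05 level.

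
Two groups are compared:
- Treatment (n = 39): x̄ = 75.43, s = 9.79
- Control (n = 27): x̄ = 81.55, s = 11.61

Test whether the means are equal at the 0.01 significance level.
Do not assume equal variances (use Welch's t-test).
Welch's two-sample t-test:
H₀: μ₁ = μ₂
H₁: μ₁ ≠ μ₂
s₁²/n₁ = 9.79²/39 = 2.4575,  s₂²/n₂ = 11.61²/27 = 4.9923
SE = √(s₁²/n₁ + s₂²/n₂) = √(2.4575 + 4.9923) = 2.7294
df (Welch-Satterthwaite) = (s₁²/n₁ + s₂²/n₂)² / [(s₁²/n₁)²/(n₁-1) + (s₂²/n₂)²/(n₂-1)] ≈ 49.66
t = (x̄₁ - x̄₂) / SE = (75.43 - 81.55) / 2.7294 = -6.12 / 2.7294 = -2.242
p-value = 0.0294

Since p-value > α = 0.01, we fail to reject H₀.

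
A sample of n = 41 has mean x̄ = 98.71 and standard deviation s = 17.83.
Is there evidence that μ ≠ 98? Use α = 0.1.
One-sample t-test:
H₀: μ = 98
H₁: μ ≠ 98
df = n - 1 = 40
t = (x̄ - μ₀) / (s/√n) = (98.71 - 98) / (17.83/√41) = 0.255
p-value = 0.8000

Since p-value > α = 0.1, we fail to reject H₀.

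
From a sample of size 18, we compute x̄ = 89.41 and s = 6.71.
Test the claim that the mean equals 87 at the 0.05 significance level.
One-sample t-test:
H₀: μ = 87
H₁: μ ≠ 87
df = n - 1 = 17
t = (x̄ - μ₀) / (s/√n) = (89.41 - 87) / (6.71/√18) = 1.524
p-value = 0.1459

Since p-value > α = 0.05, we fail to reject H₀.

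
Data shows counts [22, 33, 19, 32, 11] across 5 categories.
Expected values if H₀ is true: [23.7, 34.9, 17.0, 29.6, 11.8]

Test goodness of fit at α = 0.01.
Chi-square goodness of fit test:
H₀: observed counts match expected distribution
H₁: observed counts differ from expected distribution
df = k - 1 = 4
χ² = Σ(O - E)²/E
   = (22 - 23.7)²/23.7 + (33 - 34.9)²/34.9 + (19 - 17.0)²/17.0 + (32 - 29.6)²/29.6 + (11 - 11.8)²/11.8
   = 0.122 + 0.103 + 0.235 + 0.195 + 0.054
   = 0.71
p-value = 0.9502

Since p-value > α = 0.01, we fail to reject H₀.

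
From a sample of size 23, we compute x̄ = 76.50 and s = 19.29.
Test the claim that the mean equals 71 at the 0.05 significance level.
One-sample t-test:
H₀: μ = 71
H₁: μ ≠ 71
df = n - 1 = 22
t = (x̄ - μ₀) / (s/√n) = (76.50 - 71) / (19.29/√23) = 1.367
p-value = 0.1853

Since p-value > α = 0.05, we fail to reject H₀.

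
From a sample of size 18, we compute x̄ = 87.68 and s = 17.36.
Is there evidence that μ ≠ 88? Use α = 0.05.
One-sample t-test:
H₀: μ = 88
H₁: μ ≠ 88
df = n - 1 = 17
t = (x̄ - μ₀) / (s/√n) = (87.68 - 88) / (17.36/√18) = -0.078
p-value = 0.9386

Since p-value > α = 0.05, we fail to reject H₀.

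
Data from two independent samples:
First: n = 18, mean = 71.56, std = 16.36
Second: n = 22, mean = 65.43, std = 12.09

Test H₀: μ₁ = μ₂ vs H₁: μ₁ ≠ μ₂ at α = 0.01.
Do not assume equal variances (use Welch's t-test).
Welch's two-sample t-test:
H₀: μ₁ = μ₂
H₁: μ₁ ≠ μ₂
s₁²/n₁ = 16.36²/18 = 14.8694,  s₂²/n₂ = 12.09²/22 = 6.6440
SE = √(s₁²/n₁ + s₂²/n₂) = √(14.8694 + 6.6440) = 4.6383
df (Welch-Satterthwaite) = (s₁²/n₁ + s₂²/n₂)² / [(s₁²/n₁)²/(n₁-1) + (s₂²/n₂)²/(n₂-1)] ≈ 30.63
t = (x̄₁ - x̄₂) / SE = (71.56 - 65.43) / 4.6383 = 6.13 / 4.6383 = 1.322
p-value = 0.1961

Since p-value > α = 0.01, we fail to reject H₀.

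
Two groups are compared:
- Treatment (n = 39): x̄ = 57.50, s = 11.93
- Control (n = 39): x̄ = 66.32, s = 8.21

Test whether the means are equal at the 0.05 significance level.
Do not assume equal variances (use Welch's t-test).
Welch's two-sample t-test:
H₀: μ₁ = μ₂
H₁: μ₁ ≠ μ₂
s₁²/n₁ = 11.93²/39 = 3.6494,  s₂²/n₂ = 8.21²/39 = 1.7283
SE = √(s₁²/n₁ + s₂²/n₂) = √(3.6494 + 1.7283) = 2.3190
df (Welch-Satterthwaite) = (s₁²/n₁ + s₂²/n₂)² / [(s₁²/n₁)²/(n₁-1) + (s₂²/n₂)²/(n₂-1)] ≈ 67.40
t = (x̄₁ - x̄₂) / SE = (57.50 - 66.32) / 2.3190 = -8.82 / 2.3190 = -3.803
p-value = 0.0003

Since p-value < α = 0.05, we reject H₀.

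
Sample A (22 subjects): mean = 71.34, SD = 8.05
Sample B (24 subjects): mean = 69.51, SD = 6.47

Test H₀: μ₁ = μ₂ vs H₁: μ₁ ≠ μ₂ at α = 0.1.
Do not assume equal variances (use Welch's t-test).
Welch's two-sample t-test:
H₀: μ₁ = μ₂
H₁: μ₁ ≠ μ₂
s₁²/n₁ = 8.05²/22 = 2.9456,  s₂²/n₂ = 6.47²/24 = 1.7442
SE = √(s₁²/n₁ + s₂²/n₂) = √(2.9456 + 1.7442) = 2.1656
df (Welch-Satterthwaite) = (s₁²/n₁ + s₂²/n₂)² / [(s₁²/n₁)²/(n₁-1) + (s₂²/n₂)²/(n₂-1)] ≈ 40.32
t = (x̄₁ - x̄₂) / SE = (71.34 - 69.51) / 2.1656 = 1.83 / 2.1656 = 0.845
p-value = 0.4031

Since p-value > α = 0.1, we fail to reject H₀.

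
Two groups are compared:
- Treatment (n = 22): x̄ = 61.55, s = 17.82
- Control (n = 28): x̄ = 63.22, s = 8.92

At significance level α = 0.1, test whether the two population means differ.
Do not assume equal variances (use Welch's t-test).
Welch's two-sample t-test:
H₀: μ₁ = μ₂
H₁: μ₁ ≠ μ₂
s₁²/n₁ = 17.82²/22 = 14.4342,  s₂²/n₂ = 8.92²/28 = 2.8417
SE = √(s₁²/n₁ + s₂²/n₂) = √(14.4342 + 2.8417) = 4.1564
df (Welch-Satterthwaite) = (s₁²/n₁ + s₂²/n₂)² / [(s₁²/n₁)²/(n₁-1) + (s₂²/n₂)²/(n₂-1)] ≈ 29.20
t = (x̄₁ - x̄₂) / SE = (61.55 - 63.22) / 4.1564 = -1.67 / 4.1564 = -0.402
p-value = 0.6908

Since p-value > α = 0.1, we fail to reject H₀.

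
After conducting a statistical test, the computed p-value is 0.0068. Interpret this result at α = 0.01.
Since p = 0.0068 < α = 0.01, reject H₀.
There is sufficient evidence to reject the null hypothesis; the result is statistically significant at the 0.01 level.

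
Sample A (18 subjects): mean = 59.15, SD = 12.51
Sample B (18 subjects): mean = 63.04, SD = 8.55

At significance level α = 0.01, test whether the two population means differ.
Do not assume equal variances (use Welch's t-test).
Welch's two-sample t-test:
H₀: μ₁ = μ₂
H₁: μ₁ ≠ μ₂
s₁²/n₁ = 12.51²/18 = 8.6944,  s₂²/n₂ = 8.55²/18 = 4.0613
SE = √(s₁²/n₁ + s₂²/n₂) = √(8.6944 + 4.0613) = 3.5715
df (Welch-Satterthwaite) = (s₁²/n₁ + s₂²/n₂)² / [(s₁²/n₁)²/(n₁-1) + (s₂²/n₂)²/(n₂-1)] ≈ 30.04
t = (x̄₁ - x̄₂) / SE = (59.15 - 63.04) / 3.5715 = -3.89 / 3.5715 = -1.089
p-value = 0.2847

Since p-value > α = 0.01, we fail to reject H₀.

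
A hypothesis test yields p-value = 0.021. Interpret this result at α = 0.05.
Since p = 0.021 < α = 0.05, reject H₀.
There is sufficient evidence to reject the null hypothesis; the result is statistically significant at the 0.05 level.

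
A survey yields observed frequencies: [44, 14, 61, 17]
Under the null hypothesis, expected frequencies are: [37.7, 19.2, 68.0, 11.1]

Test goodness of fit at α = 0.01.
Chi-square goodness of fit test:
H₀: observed counts match expected distribution
H₁: observed counts differ from expected distribution
df = k - 1 = 3
χ² = Σ(O - E)²/E
   = (44 - 37.7)²/37.7 + (14 - 19.2)²/19.2 + (61 - 68.0)²/68.0 + (17 - 11.1)²/11.1
   = 1.053 + 1.408 + 0.721 + 3.136
   = 6.32
p-value = 0.0971

Since p-value > α = 0.01, we fail to reject H₀.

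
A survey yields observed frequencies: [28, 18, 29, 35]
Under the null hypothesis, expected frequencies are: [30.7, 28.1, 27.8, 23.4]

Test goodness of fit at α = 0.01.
Chi-square goodness of fit test:
H₀: observed counts match expected distribution
H₁: observed counts differ from expected distribution
df = k - 1 = 3
χ² = Σ(O - E)²/E
   = (28 - 30.7)²/30.7 + (18 - 28.1)²/28.1 + (29 - 27.8)²/27.8 + (35 - 23.4)²/23.4
   = 0.237 + 3.630 + 0.052 + 5.750
   = 9.67
p-value = 0.0216

Since p-value > α = 0.01, we fail to reject H₀.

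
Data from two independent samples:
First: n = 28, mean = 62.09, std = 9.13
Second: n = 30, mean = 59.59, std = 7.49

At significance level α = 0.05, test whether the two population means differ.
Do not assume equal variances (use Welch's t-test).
Welch's two-sample t-test:
H₀: μ₁ = μ₂
H₁: μ₁ ≠ μ₂
s₁²/n₁ = 9.13²/28 = 2.9770,  s₂²/n₂ = 7.49²/30 = 1.8700
SE = √(s₁²/n₁ + s₂²/n₂) = √(2.9770 + 1.8700) = 2.2016
df (Welch-Satterthwaite) = (s₁²/n₁ + s₂²/n₂)² / [(s₁²/n₁)²/(n₁-1) + (s₂²/n₂)²/(n₂-1)] ≈ 52.34
t = (x̄₁ - x̄₂) / SE = (62.09 - 59.59) / 2.2016 = 2.50 / 2.2016 = 1.136
p-value = 0.2613

Since p-value > α = 0.05, we fail to reject H₀.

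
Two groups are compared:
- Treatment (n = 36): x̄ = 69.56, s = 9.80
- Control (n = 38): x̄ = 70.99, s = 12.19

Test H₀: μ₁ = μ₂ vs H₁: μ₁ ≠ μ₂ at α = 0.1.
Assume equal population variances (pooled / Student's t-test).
Student's two-sample t-test (equal variances):
H₀: μ₁ = μ₂
H₁: μ₁ ≠ μ₂
df = n₁ + n₂ - 2 = 72
Pooled variance s_p² = [(n₁-1)s₁² + (n₂-1)s₂²] / (n₁ + n₂ - 2) = [(35)(9.80²) + (37)(12.19²)] / 72 = 123.0480
SE = √(s_p²(1/n₁ + 1/n₂)) = √(123.0480 × (1/36 + 1/38)) = 2.5799
t = (x̄₁ - x̄₂) / SE = (69.56 - 70.99) / 2.5799 = -1.43 / 2.5799 = -0.554
p-value = 0.5811

Since p-value > α = 0.1, we fail to reject H₀.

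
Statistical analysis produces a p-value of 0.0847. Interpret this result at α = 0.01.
Since p = 0.0847 > α = 0.01, fail to reject H₀.
There is insufficient evidence to reject the null hypothesis; the result is not statistically significant at the 0.01 level.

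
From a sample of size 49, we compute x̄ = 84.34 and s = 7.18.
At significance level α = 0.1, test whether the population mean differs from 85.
One-sample t-test:
H₀: μ = 85
H₁: μ ≠ 85
df = n - 1 = 48
t = (x̄ - μ₀) / (s/√n) = (84.34 - 85) / (7.18/√49) = -0.643
p-value = 0.5230

Since p-value > α = 0.1, we fail to reject H₀.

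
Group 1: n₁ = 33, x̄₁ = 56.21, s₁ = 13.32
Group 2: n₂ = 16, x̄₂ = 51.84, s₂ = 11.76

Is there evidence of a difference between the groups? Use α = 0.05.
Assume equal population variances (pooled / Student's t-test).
Student's two-sample t-test (equal variances):
H₀: μ₁ = μ₂
H₁: μ₁ ≠ μ₂
df = n₁ + n₂ - 2 = 47
Pooled variance s_p² = [(n₁-1)s₁² + (n₂-1)s₂²] / (n₁ + n₂ - 2) = [(32)(13.32²) + (15)(11.76²)] / 47 = 164.9358
SE = √(s_p²(1/n₁ + 1/n₂)) = √(164.9358 × (1/33 + 1/16)) = 3.9124
t = (x̄₁ - x̄₂) / SE = (56.21 - 51.84) / 3.9124 = 4.37 / 3.9124 = 1.117
p-value = 0.2697

Since p-value > α = 0.05, we fail to reject H₀.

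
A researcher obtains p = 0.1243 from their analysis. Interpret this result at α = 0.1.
Since p = 0.1243 > α = 0.1, fail to reject H₀.
There is insufficient evidence to reject the null hypothesis; the result is not statistically significant at the 0.1 level.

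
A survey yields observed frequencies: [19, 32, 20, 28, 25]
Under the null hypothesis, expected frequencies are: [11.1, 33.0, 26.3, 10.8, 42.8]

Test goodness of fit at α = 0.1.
Chi-square goodness of fit test:
H₀: observed counts match expected distribution
H₁: observed counts differ from expected distribution
df = k - 1 = 4
χ² = Σ(O - E)²/E
   = (19 - 11.1)²/11.1 + (32 - 33.0)²/33.0 + (20 - 26.3)²/26.3 + (28 - 10.8)²/10.8 + (25 - 42.8)²/42.8
   = 5.623 + 0.030 + 1.509 + 27.393 + 7.403
   = 41.96
p-value < 0.0001

Since p-value < α = 0.1, we reject H₀.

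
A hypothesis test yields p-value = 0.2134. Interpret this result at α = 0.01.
Since p = 0.2134 > α = 0.01, fail to reject H₀.
There is insufficient evidence to reject the null hypothesis; the result is not statistically significant at the 0.01 level.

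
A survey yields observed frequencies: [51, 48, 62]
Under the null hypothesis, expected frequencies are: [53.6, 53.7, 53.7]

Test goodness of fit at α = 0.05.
Chi-square goodness of fit test:
H₀: observed counts match expected distribution
H₁: observed counts differ from expected distribution
df = k - 1 = 2
χ² = Σ(O - E)²/E
   = (51 - 53.6)²/53.6 + (48 - 53.7)²/53.7 + (62 - 53.7)²/53.7
   = 0.126 + 0.605 + 1.283
   = 2.01
p-value = 0.3653

Since p-value > α = 0.05, we fail to reject H₀.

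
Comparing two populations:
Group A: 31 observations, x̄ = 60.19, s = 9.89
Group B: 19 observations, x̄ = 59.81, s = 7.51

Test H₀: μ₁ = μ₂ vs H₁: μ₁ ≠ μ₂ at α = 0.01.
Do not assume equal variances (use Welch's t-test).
Welch's two-sample t-test:
H₀: μ₁ = μ₂
H₁: μ₁ ≠ μ₂
s₁²/n₁ = 9.89²/31 = 3.1552,  s₂²/n₂ = 7.51²/19 = 2.9684
SE = √(s₁²/n₁ + s₂²/n₂) = √(3.1552 + 2.9684) = 2.4746
df (Welch-Satterthwaite) = (s₁²/n₁ + s₂²/n₂)² / [(s₁²/n₁)²/(n₁-1) + (s₂²/n₂)²/(n₂-1)] ≈ 45.65
t = (x̄₁ - x̄₂) / SE = (60.19 - 59.81) / 2.4746 = 0.38 / 2.4746 = 0.154
p-value = 0.8786

Since p-value > α = 0.01, we fail to reject H₀.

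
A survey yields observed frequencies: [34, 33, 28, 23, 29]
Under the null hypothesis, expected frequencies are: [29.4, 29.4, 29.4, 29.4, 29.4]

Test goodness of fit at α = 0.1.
Chi-square goodness of fit test:
H₀: observed counts match expected distribution
H₁: observed counts differ from expected distribution
df = k - 1 = 4
χ² = Σ(O - E)²/E
   = (34 - 29.4)²/29.4 + (33 - 29.4)²/29.4 + (28 - 29.4)²/29.4 + (23 - 29.4)²/29.4 + (29 - 29.4)²/29.4
   = 0.720 + 0.441 + 0.067 + 1.393 + 0.005
   = 2.63
p-value = 0.6223

Since p-value > α = 0.1, we fail to reject H₀.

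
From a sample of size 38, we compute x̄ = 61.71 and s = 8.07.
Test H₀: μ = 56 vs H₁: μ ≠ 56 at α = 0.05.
One-sample t-test:
H₀: μ = 56
H₁: μ ≠ 56
df = n - 1 = 37
t = (x̄ - μ₀) / (s/√n) = (61.71 - 56) / (8.07/√38) = 4.362
p-value = 0.0001

Since p-value < α = 0.05, we reject H₀.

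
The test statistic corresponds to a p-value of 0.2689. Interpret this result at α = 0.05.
Since p = 0.2689 > α = 0.05, fail to reject H₀.
There is insufficient evidence to reject the null hypothesis; the result is not statistically significant at the 0.05 level.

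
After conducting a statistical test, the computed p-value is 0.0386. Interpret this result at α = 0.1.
Since p = 0.0386 < α = 0.1, reject H₀.
There is sufficient evidence to reject the null hypothesis; the result is statistically significant at the 0.1 level.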